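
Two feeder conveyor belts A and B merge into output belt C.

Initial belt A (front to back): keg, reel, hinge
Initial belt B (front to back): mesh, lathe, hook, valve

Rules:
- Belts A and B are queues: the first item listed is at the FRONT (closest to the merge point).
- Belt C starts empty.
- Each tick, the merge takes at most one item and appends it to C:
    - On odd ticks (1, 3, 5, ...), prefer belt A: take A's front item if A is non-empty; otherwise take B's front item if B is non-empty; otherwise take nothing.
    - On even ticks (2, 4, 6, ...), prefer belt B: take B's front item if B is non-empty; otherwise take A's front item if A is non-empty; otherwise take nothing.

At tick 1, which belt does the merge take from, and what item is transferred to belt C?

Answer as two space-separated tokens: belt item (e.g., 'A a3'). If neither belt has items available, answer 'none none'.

Answer: A keg

Derivation:
Tick 1: prefer A, take keg from A; A=[reel,hinge] B=[mesh,lathe,hook,valve] C=[keg]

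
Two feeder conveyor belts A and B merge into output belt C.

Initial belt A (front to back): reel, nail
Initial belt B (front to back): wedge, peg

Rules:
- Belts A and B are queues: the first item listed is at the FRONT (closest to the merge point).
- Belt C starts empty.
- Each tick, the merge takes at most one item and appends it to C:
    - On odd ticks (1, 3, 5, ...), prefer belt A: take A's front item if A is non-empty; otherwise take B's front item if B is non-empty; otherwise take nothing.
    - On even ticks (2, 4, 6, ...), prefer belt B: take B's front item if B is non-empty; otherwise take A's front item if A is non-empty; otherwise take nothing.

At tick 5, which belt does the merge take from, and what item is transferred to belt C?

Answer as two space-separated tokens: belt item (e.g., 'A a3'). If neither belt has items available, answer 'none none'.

Tick 1: prefer A, take reel from A; A=[nail] B=[wedge,peg] C=[reel]
Tick 2: prefer B, take wedge from B; A=[nail] B=[peg] C=[reel,wedge]
Tick 3: prefer A, take nail from A; A=[-] B=[peg] C=[reel,wedge,nail]
Tick 4: prefer B, take peg from B; A=[-] B=[-] C=[reel,wedge,nail,peg]
Tick 5: prefer A, both empty, nothing taken; A=[-] B=[-] C=[reel,wedge,nail,peg]

Answer: none none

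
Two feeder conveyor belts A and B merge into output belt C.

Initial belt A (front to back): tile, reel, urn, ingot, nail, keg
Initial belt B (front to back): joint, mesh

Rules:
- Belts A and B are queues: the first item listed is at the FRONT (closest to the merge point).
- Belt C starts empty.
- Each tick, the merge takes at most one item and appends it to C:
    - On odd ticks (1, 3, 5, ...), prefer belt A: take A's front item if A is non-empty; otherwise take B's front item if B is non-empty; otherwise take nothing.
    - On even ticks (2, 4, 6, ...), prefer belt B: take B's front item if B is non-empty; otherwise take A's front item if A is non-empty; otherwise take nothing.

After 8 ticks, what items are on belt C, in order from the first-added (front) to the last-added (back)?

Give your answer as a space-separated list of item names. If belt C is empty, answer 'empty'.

Tick 1: prefer A, take tile from A; A=[reel,urn,ingot,nail,keg] B=[joint,mesh] C=[tile]
Tick 2: prefer B, take joint from B; A=[reel,urn,ingot,nail,keg] B=[mesh] C=[tile,joint]
Tick 3: prefer A, take reel from A; A=[urn,ingot,nail,keg] B=[mesh] C=[tile,joint,reel]
Tick 4: prefer B, take mesh from B; A=[urn,ingot,nail,keg] B=[-] C=[tile,joint,reel,mesh]
Tick 5: prefer A, take urn from A; A=[ingot,nail,keg] B=[-] C=[tile,joint,reel,mesh,urn]
Tick 6: prefer B, take ingot from A; A=[nail,keg] B=[-] C=[tile,joint,reel,mesh,urn,ingot]
Tick 7: prefer A, take nail from A; A=[keg] B=[-] C=[tile,joint,reel,mesh,urn,ingot,nail]
Tick 8: prefer B, take keg from A; A=[-] B=[-] C=[tile,joint,reel,mesh,urn,ingot,nail,keg]

Answer: tile joint reel mesh urn ingot nail keg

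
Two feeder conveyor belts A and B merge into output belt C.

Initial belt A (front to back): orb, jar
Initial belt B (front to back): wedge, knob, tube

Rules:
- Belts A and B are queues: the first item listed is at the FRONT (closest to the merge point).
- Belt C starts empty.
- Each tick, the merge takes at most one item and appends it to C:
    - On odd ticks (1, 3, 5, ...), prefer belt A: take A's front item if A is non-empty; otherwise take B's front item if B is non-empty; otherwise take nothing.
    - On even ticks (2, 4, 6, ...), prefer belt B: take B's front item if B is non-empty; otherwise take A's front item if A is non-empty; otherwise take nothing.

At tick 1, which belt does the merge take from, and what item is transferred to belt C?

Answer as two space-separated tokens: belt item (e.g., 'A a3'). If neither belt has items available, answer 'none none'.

Tick 1: prefer A, take orb from A; A=[jar] B=[wedge,knob,tube] C=[orb]

Answer: A orb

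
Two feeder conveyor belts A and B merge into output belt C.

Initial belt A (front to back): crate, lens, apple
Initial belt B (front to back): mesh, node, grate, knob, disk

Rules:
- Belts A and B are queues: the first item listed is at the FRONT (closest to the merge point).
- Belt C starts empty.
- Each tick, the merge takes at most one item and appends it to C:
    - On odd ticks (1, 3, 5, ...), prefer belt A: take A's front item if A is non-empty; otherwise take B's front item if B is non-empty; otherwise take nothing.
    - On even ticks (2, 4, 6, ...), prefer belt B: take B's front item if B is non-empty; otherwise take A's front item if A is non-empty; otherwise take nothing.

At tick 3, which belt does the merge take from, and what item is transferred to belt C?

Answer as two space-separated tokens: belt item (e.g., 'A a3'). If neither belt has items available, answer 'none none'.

Tick 1: prefer A, take crate from A; A=[lens,apple] B=[mesh,node,grate,knob,disk] C=[crate]
Tick 2: prefer B, take mesh from B; A=[lens,apple] B=[node,grate,knob,disk] C=[crate,mesh]
Tick 3: prefer A, take lens from A; A=[apple] B=[node,grate,knob,disk] C=[crate,mesh,lens]

Answer: A lens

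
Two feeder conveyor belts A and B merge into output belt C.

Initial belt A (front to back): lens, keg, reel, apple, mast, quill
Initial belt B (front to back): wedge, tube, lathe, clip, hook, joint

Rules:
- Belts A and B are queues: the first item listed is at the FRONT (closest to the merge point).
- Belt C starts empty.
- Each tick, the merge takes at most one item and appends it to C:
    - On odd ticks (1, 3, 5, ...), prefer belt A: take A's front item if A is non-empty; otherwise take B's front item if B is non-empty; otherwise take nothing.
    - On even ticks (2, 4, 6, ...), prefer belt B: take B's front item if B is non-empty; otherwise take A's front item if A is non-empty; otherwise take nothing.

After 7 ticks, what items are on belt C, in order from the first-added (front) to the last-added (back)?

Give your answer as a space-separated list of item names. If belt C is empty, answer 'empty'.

Answer: lens wedge keg tube reel lathe apple

Derivation:
Tick 1: prefer A, take lens from A; A=[keg,reel,apple,mast,quill] B=[wedge,tube,lathe,clip,hook,joint] C=[lens]
Tick 2: prefer B, take wedge from B; A=[keg,reel,apple,mast,quill] B=[tube,lathe,clip,hook,joint] C=[lens,wedge]
Tick 3: prefer A, take keg from A; A=[reel,apple,mast,quill] B=[tube,lathe,clip,hook,joint] C=[lens,wedge,keg]
Tick 4: prefer B, take tube from B; A=[reel,apple,mast,quill] B=[lathe,clip,hook,joint] C=[lens,wedge,keg,tube]
Tick 5: prefer A, take reel from A; A=[apple,mast,quill] B=[lathe,clip,hook,joint] C=[lens,wedge,keg,tube,reel]
Tick 6: prefer B, take lathe from B; A=[apple,mast,quill] B=[clip,hook,joint] C=[lens,wedge,keg,tube,reel,lathe]
Tick 7: prefer A, take apple from A; A=[mast,quill] B=[clip,hook,joint] C=[lens,wedge,keg,tube,reel,lathe,apple]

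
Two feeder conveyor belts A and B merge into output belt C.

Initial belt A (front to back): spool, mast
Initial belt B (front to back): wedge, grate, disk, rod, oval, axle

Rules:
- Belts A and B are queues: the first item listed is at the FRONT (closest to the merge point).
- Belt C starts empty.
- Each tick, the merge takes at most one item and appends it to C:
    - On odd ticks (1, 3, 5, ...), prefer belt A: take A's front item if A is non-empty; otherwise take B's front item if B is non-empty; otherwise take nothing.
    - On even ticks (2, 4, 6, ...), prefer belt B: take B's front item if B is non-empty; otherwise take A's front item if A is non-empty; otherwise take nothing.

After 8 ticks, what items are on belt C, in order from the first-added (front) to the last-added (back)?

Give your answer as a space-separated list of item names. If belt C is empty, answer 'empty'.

Answer: spool wedge mast grate disk rod oval axle

Derivation:
Tick 1: prefer A, take spool from A; A=[mast] B=[wedge,grate,disk,rod,oval,axle] C=[spool]
Tick 2: prefer B, take wedge from B; A=[mast] B=[grate,disk,rod,oval,axle] C=[spool,wedge]
Tick 3: prefer A, take mast from A; A=[-] B=[grate,disk,rod,oval,axle] C=[spool,wedge,mast]
Tick 4: prefer B, take grate from B; A=[-] B=[disk,rod,oval,axle] C=[spool,wedge,mast,grate]
Tick 5: prefer A, take disk from B; A=[-] B=[rod,oval,axle] C=[spool,wedge,mast,grate,disk]
Tick 6: prefer B, take rod from B; A=[-] B=[oval,axle] C=[spool,wedge,mast,grate,disk,rod]
Tick 7: prefer A, take oval from B; A=[-] B=[axle] C=[spool,wedge,mast,grate,disk,rod,oval]
Tick 8: prefer B, take axle from B; A=[-] B=[-] C=[spool,wedge,mast,grate,disk,rod,oval,axle]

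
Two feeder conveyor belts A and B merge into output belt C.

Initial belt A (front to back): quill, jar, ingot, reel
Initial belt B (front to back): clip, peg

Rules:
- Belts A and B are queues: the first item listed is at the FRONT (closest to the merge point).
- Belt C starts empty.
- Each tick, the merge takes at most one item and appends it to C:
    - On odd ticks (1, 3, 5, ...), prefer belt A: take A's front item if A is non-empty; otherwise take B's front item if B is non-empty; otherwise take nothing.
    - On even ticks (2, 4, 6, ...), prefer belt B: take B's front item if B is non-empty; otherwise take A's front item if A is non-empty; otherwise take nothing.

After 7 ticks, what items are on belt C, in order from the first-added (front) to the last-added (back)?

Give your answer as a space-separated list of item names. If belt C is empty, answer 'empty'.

Tick 1: prefer A, take quill from A; A=[jar,ingot,reel] B=[clip,peg] C=[quill]
Tick 2: prefer B, take clip from B; A=[jar,ingot,reel] B=[peg] C=[quill,clip]
Tick 3: prefer A, take jar from A; A=[ingot,reel] B=[peg] C=[quill,clip,jar]
Tick 4: prefer B, take peg from B; A=[ingot,reel] B=[-] C=[quill,clip,jar,peg]
Tick 5: prefer A, take ingot from A; A=[reel] B=[-] C=[quill,clip,jar,peg,ingot]
Tick 6: prefer B, take reel from A; A=[-] B=[-] C=[quill,clip,jar,peg,ingot,reel]
Tick 7: prefer A, both empty, nothing taken; A=[-] B=[-] C=[quill,clip,jar,peg,ingot,reel]

Answer: quill clip jar peg ingot reel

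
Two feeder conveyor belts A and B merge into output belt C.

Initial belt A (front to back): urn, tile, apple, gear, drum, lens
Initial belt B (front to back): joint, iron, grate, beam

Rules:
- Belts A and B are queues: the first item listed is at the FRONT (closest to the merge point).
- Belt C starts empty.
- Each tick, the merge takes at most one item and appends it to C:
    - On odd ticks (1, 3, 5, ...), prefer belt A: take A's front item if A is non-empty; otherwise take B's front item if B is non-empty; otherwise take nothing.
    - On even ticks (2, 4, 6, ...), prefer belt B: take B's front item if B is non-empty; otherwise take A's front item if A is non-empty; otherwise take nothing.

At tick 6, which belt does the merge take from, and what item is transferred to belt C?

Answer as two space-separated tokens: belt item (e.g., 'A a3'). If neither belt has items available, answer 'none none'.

Answer: B grate

Derivation:
Tick 1: prefer A, take urn from A; A=[tile,apple,gear,drum,lens] B=[joint,iron,grate,beam] C=[urn]
Tick 2: prefer B, take joint from B; A=[tile,apple,gear,drum,lens] B=[iron,grate,beam] C=[urn,joint]
Tick 3: prefer A, take tile from A; A=[apple,gear,drum,lens] B=[iron,grate,beam] C=[urn,joint,tile]
Tick 4: prefer B, take iron from B; A=[apple,gear,drum,lens] B=[grate,beam] C=[urn,joint,tile,iron]
Tick 5: prefer A, take apple from A; A=[gear,drum,lens] B=[grate,beam] C=[urn,joint,tile,iron,apple]
Tick 6: prefer B, take grate from B; A=[gear,drum,lens] B=[beam] C=[urn,joint,tile,iron,apple,grate]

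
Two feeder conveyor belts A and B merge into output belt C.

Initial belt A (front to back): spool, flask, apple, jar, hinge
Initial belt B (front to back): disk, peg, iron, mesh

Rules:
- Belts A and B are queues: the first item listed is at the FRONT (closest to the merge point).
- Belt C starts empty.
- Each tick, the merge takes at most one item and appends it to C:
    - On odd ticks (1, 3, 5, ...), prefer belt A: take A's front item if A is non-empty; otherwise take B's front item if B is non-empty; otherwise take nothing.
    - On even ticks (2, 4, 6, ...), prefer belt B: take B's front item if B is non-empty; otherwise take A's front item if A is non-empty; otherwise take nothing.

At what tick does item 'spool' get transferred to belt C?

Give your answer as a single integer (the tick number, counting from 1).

Tick 1: prefer A, take spool from A; A=[flask,apple,jar,hinge] B=[disk,peg,iron,mesh] C=[spool]

Answer: 1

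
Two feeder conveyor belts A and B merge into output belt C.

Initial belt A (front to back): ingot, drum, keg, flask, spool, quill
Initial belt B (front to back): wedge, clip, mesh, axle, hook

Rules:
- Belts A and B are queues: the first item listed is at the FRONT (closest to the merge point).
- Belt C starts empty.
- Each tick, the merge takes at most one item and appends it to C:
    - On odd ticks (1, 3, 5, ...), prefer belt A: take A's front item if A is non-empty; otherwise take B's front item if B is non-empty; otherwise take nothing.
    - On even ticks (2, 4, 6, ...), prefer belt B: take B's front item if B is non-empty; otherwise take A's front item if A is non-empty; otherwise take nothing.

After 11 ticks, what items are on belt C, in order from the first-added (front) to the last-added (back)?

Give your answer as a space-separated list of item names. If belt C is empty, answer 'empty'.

Answer: ingot wedge drum clip keg mesh flask axle spool hook quill

Derivation:
Tick 1: prefer A, take ingot from A; A=[drum,keg,flask,spool,quill] B=[wedge,clip,mesh,axle,hook] C=[ingot]
Tick 2: prefer B, take wedge from B; A=[drum,keg,flask,spool,quill] B=[clip,mesh,axle,hook] C=[ingot,wedge]
Tick 3: prefer A, take drum from A; A=[keg,flask,spool,quill] B=[clip,mesh,axle,hook] C=[ingot,wedge,drum]
Tick 4: prefer B, take clip from B; A=[keg,flask,spool,quill] B=[mesh,axle,hook] C=[ingot,wedge,drum,clip]
Tick 5: prefer A, take keg from A; A=[flask,spool,quill] B=[mesh,axle,hook] C=[ingot,wedge,drum,clip,keg]
Tick 6: prefer B, take mesh from B; A=[flask,spool,quill] B=[axle,hook] C=[ingot,wedge,drum,clip,keg,mesh]
Tick 7: prefer A, take flask from A; A=[spool,quill] B=[axle,hook] C=[ingot,wedge,drum,clip,keg,mesh,flask]
Tick 8: prefer B, take axle from B; A=[spool,quill] B=[hook] C=[ingot,wedge,drum,clip,keg,mesh,flask,axle]
Tick 9: prefer A, take spool from A; A=[quill] B=[hook] C=[ingot,wedge,drum,clip,keg,mesh,flask,axle,spool]
Tick 10: prefer B, take hook from B; A=[quill] B=[-] C=[ingot,wedge,drum,clip,keg,mesh,flask,axle,spool,hook]
Tick 11: prefer A, take quill from A; A=[-] B=[-] C=[ingot,wedge,drum,clip,keg,mesh,flask,axle,spool,hook,quill]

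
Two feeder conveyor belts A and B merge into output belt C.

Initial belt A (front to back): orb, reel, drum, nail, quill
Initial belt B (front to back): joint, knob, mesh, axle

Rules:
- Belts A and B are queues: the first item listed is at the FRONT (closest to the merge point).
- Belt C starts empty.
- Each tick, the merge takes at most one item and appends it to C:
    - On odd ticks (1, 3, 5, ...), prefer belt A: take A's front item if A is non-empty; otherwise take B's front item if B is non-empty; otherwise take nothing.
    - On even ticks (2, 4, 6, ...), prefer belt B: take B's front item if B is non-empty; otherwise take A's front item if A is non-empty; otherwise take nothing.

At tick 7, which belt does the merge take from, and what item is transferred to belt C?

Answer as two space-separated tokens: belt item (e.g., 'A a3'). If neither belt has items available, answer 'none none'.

Answer: A nail

Derivation:
Tick 1: prefer A, take orb from A; A=[reel,drum,nail,quill] B=[joint,knob,mesh,axle] C=[orb]
Tick 2: prefer B, take joint from B; A=[reel,drum,nail,quill] B=[knob,mesh,axle] C=[orb,joint]
Tick 3: prefer A, take reel from A; A=[drum,nail,quill] B=[knob,mesh,axle] C=[orb,joint,reel]
Tick 4: prefer B, take knob from B; A=[drum,nail,quill] B=[mesh,axle] C=[orb,joint,reel,knob]
Tick 5: prefer A, take drum from A; A=[nail,quill] B=[mesh,axle] C=[orb,joint,reel,knob,drum]
Tick 6: prefer B, take mesh from B; A=[nail,quill] B=[axle] C=[orb,joint,reel,knob,drum,mesh]
Tick 7: prefer A, take nail from A; A=[quill] B=[axle] C=[orb,joint,reel,knob,drum,mesh,nail]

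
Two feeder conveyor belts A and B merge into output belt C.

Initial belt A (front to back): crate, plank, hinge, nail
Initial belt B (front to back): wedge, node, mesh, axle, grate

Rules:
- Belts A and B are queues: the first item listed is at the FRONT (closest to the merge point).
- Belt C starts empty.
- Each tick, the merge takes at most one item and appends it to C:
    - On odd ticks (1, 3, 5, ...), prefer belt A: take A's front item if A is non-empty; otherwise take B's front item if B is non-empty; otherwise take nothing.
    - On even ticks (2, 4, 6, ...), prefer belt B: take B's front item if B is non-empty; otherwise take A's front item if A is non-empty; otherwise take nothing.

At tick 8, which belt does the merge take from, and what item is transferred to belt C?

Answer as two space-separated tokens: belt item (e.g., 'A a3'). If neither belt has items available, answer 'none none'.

Answer: B axle

Derivation:
Tick 1: prefer A, take crate from A; A=[plank,hinge,nail] B=[wedge,node,mesh,axle,grate] C=[crate]
Tick 2: prefer B, take wedge from B; A=[plank,hinge,nail] B=[node,mesh,axle,grate] C=[crate,wedge]
Tick 3: prefer A, take plank from A; A=[hinge,nail] B=[node,mesh,axle,grate] C=[crate,wedge,plank]
Tick 4: prefer B, take node from B; A=[hinge,nail] B=[mesh,axle,grate] C=[crate,wedge,plank,node]
Tick 5: prefer A, take hinge from A; A=[nail] B=[mesh,axle,grate] C=[crate,wedge,plank,node,hinge]
Tick 6: prefer B, take mesh from B; A=[nail] B=[axle,grate] C=[crate,wedge,plank,node,hinge,mesh]
Tick 7: prefer A, take nail from A; A=[-] B=[axle,grate] C=[crate,wedge,plank,node,hinge,mesh,nail]
Tick 8: prefer B, take axle from B; A=[-] B=[grate] C=[crate,wedge,plank,node,hinge,mesh,nail,axle]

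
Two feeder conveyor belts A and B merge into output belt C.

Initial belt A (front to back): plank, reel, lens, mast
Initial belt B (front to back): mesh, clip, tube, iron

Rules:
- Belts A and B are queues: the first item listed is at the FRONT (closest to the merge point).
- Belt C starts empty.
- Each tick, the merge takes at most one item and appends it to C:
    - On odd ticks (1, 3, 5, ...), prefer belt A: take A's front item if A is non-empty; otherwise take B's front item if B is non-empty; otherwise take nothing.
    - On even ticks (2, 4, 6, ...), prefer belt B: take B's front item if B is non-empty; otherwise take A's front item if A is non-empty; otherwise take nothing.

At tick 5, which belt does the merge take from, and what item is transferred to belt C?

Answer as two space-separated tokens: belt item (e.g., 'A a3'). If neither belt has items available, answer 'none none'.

Tick 1: prefer A, take plank from A; A=[reel,lens,mast] B=[mesh,clip,tube,iron] C=[plank]
Tick 2: prefer B, take mesh from B; A=[reel,lens,mast] B=[clip,tube,iron] C=[plank,mesh]
Tick 3: prefer A, take reel from A; A=[lens,mast] B=[clip,tube,iron] C=[plank,mesh,reel]
Tick 4: prefer B, take clip from B; A=[lens,mast] B=[tube,iron] C=[plank,mesh,reel,clip]
Tick 5: prefer A, take lens from A; A=[mast] B=[tube,iron] C=[plank,mesh,reel,clip,lens]

Answer: A lens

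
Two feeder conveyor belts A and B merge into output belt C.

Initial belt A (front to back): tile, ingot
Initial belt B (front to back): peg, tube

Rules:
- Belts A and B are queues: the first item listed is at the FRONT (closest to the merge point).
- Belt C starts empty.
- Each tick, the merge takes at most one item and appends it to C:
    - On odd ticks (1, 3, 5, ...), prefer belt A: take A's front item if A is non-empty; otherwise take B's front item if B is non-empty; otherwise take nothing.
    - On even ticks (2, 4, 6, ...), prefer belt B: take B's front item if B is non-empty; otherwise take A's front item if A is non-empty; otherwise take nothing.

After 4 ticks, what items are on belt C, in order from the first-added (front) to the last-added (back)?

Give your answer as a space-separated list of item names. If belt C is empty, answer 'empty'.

Answer: tile peg ingot tube

Derivation:
Tick 1: prefer A, take tile from A; A=[ingot] B=[peg,tube] C=[tile]
Tick 2: prefer B, take peg from B; A=[ingot] B=[tube] C=[tile,peg]
Tick 3: prefer A, take ingot from A; A=[-] B=[tube] C=[tile,peg,ingot]
Tick 4: prefer B, take tube from B; A=[-] B=[-] C=[tile,peg,ingot,tube]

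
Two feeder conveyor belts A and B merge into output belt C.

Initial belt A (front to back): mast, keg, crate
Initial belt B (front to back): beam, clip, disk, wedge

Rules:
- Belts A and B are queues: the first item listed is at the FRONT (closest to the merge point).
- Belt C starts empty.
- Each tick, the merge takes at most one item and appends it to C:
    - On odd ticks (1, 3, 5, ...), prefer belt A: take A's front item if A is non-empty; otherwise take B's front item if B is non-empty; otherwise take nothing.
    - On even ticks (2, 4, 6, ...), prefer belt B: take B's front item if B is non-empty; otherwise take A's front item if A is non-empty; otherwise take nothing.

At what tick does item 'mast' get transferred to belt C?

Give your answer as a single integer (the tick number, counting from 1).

Tick 1: prefer A, take mast from A; A=[keg,crate] B=[beam,clip,disk,wedge] C=[mast]

Answer: 1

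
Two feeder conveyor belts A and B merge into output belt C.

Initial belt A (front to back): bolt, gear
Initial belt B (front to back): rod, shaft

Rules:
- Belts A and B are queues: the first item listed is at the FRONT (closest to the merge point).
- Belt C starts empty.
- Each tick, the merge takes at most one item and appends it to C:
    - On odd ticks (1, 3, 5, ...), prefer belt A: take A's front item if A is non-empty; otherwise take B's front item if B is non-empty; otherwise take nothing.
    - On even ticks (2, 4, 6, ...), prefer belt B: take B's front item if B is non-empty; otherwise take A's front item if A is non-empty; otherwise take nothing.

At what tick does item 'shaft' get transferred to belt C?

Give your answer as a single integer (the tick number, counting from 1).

Answer: 4

Derivation:
Tick 1: prefer A, take bolt from A; A=[gear] B=[rod,shaft] C=[bolt]
Tick 2: prefer B, take rod from B; A=[gear] B=[shaft] C=[bolt,rod]
Tick 3: prefer A, take gear from A; A=[-] B=[shaft] C=[bolt,rod,gear]
Tick 4: prefer B, take shaft from B; A=[-] B=[-] C=[bolt,rod,gear,shaft]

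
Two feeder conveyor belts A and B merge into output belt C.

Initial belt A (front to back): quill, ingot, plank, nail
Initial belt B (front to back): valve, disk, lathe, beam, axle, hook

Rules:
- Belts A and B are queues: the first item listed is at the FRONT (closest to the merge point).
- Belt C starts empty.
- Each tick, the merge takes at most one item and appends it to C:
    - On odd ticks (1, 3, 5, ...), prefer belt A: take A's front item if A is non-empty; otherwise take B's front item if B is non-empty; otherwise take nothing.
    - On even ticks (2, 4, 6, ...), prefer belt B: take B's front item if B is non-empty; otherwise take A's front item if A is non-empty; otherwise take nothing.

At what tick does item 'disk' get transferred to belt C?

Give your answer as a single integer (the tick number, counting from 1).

Answer: 4

Derivation:
Tick 1: prefer A, take quill from A; A=[ingot,plank,nail] B=[valve,disk,lathe,beam,axle,hook] C=[quill]
Tick 2: prefer B, take valve from B; A=[ingot,plank,nail] B=[disk,lathe,beam,axle,hook] C=[quill,valve]
Tick 3: prefer A, take ingot from A; A=[plank,nail] B=[disk,lathe,beam,axle,hook] C=[quill,valve,ingot]
Tick 4: prefer B, take disk from B; A=[plank,nail] B=[lathe,beam,axle,hook] C=[quill,valve,ingot,disk]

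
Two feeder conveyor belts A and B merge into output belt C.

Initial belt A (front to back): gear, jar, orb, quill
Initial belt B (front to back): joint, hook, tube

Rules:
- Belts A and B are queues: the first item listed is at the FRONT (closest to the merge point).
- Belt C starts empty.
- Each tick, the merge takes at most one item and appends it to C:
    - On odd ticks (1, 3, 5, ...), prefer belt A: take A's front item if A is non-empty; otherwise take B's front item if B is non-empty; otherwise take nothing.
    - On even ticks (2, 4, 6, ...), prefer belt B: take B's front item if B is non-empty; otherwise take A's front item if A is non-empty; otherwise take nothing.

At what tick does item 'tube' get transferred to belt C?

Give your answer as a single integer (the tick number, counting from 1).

Answer: 6

Derivation:
Tick 1: prefer A, take gear from A; A=[jar,orb,quill] B=[joint,hook,tube] C=[gear]
Tick 2: prefer B, take joint from B; A=[jar,orb,quill] B=[hook,tube] C=[gear,joint]
Tick 3: prefer A, take jar from A; A=[orb,quill] B=[hook,tube] C=[gear,joint,jar]
Tick 4: prefer B, take hook from B; A=[orb,quill] B=[tube] C=[gear,joint,jar,hook]
Tick 5: prefer A, take orb from A; A=[quill] B=[tube] C=[gear,joint,jar,hook,orb]
Tick 6: prefer B, take tube from B; A=[quill] B=[-] C=[gear,joint,jar,hook,orb,tube]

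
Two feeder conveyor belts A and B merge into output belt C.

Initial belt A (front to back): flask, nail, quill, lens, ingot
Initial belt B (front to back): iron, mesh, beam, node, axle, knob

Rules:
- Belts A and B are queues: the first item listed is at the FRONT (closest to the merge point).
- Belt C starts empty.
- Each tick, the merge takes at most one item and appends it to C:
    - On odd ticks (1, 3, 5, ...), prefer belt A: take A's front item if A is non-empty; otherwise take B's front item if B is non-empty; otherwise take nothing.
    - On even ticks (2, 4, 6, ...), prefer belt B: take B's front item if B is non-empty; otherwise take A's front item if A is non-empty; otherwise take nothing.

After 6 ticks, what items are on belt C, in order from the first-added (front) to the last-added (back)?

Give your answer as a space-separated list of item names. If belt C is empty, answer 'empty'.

Tick 1: prefer A, take flask from A; A=[nail,quill,lens,ingot] B=[iron,mesh,beam,node,axle,knob] C=[flask]
Tick 2: prefer B, take iron from B; A=[nail,quill,lens,ingot] B=[mesh,beam,node,axle,knob] C=[flask,iron]
Tick 3: prefer A, take nail from A; A=[quill,lens,ingot] B=[mesh,beam,node,axle,knob] C=[flask,iron,nail]
Tick 4: prefer B, take mesh from B; A=[quill,lens,ingot] B=[beam,node,axle,knob] C=[flask,iron,nail,mesh]
Tick 5: prefer A, take quill from A; A=[lens,ingot] B=[beam,node,axle,knob] C=[flask,iron,nail,mesh,quill]
Tick 6: prefer B, take beam from B; A=[lens,ingot] B=[node,axle,knob] C=[flask,iron,nail,mesh,quill,beam]

Answer: flask iron nail mesh quill beam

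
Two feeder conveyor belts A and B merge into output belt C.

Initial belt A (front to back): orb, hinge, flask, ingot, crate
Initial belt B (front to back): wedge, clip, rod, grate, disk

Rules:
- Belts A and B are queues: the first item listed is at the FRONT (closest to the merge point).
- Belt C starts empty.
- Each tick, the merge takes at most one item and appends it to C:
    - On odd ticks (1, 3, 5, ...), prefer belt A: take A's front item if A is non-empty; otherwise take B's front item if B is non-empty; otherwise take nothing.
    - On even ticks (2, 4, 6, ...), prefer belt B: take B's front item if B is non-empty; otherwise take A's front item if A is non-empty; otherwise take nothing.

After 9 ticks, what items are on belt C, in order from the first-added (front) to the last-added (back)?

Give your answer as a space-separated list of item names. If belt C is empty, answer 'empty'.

Tick 1: prefer A, take orb from A; A=[hinge,flask,ingot,crate] B=[wedge,clip,rod,grate,disk] C=[orb]
Tick 2: prefer B, take wedge from B; A=[hinge,flask,ingot,crate] B=[clip,rod,grate,disk] C=[orb,wedge]
Tick 3: prefer A, take hinge from A; A=[flask,ingot,crate] B=[clip,rod,grate,disk] C=[orb,wedge,hinge]
Tick 4: prefer B, take clip from B; A=[flask,ingot,crate] B=[rod,grate,disk] C=[orb,wedge,hinge,clip]
Tick 5: prefer A, take flask from A; A=[ingot,crate] B=[rod,grate,disk] C=[orb,wedge,hinge,clip,flask]
Tick 6: prefer B, take rod from B; A=[ingot,crate] B=[grate,disk] C=[orb,wedge,hinge,clip,flask,rod]
Tick 7: prefer A, take ingot from A; A=[crate] B=[grate,disk] C=[orb,wedge,hinge,clip,flask,rod,ingot]
Tick 8: prefer B, take grate from B; A=[crate] B=[disk] C=[orb,wedge,hinge,clip,flask,rod,ingot,grate]
Tick 9: prefer A, take crate from A; A=[-] B=[disk] C=[orb,wedge,hinge,clip,flask,rod,ingot,grate,crate]

Answer: orb wedge hinge clip flask rod ingot grate crate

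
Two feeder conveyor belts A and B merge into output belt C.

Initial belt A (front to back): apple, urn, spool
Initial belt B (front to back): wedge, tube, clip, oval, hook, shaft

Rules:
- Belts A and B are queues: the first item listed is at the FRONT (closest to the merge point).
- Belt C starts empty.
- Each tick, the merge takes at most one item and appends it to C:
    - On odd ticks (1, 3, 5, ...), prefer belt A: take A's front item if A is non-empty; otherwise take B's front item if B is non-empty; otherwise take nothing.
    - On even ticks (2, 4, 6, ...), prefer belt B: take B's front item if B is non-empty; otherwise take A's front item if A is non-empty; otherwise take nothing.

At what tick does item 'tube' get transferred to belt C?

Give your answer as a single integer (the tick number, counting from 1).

Answer: 4

Derivation:
Tick 1: prefer A, take apple from A; A=[urn,spool] B=[wedge,tube,clip,oval,hook,shaft] C=[apple]
Tick 2: prefer B, take wedge from B; A=[urn,spool] B=[tube,clip,oval,hook,shaft] C=[apple,wedge]
Tick 3: prefer A, take urn from A; A=[spool] B=[tube,clip,oval,hook,shaft] C=[apple,wedge,urn]
Tick 4: prefer B, take tube from B; A=[spool] B=[clip,oval,hook,shaft] C=[apple,wedge,urn,tube]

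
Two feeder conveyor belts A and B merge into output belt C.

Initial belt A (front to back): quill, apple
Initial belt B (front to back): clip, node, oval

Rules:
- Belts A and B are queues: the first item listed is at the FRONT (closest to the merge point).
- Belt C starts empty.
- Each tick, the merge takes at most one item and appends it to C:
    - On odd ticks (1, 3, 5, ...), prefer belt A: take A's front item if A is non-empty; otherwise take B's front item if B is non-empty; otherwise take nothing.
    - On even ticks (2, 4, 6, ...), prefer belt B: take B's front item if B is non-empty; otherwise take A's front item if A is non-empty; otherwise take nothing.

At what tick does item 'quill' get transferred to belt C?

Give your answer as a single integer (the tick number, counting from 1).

Answer: 1

Derivation:
Tick 1: prefer A, take quill from A; A=[apple] B=[clip,node,oval] C=[quill]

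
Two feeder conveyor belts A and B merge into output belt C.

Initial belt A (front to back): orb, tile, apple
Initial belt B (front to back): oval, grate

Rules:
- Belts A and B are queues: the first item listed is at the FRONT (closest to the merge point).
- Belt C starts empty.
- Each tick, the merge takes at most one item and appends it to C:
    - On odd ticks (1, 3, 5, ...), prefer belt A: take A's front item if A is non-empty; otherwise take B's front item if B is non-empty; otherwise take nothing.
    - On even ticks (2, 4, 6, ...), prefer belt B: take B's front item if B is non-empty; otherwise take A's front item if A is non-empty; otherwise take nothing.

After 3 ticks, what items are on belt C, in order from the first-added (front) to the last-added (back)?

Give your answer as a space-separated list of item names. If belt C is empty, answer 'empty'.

Tick 1: prefer A, take orb from A; A=[tile,apple] B=[oval,grate] C=[orb]
Tick 2: prefer B, take oval from B; A=[tile,apple] B=[grate] C=[orb,oval]
Tick 3: prefer A, take tile from A; A=[apple] B=[grate] C=[orb,oval,tile]

Answer: orb oval tile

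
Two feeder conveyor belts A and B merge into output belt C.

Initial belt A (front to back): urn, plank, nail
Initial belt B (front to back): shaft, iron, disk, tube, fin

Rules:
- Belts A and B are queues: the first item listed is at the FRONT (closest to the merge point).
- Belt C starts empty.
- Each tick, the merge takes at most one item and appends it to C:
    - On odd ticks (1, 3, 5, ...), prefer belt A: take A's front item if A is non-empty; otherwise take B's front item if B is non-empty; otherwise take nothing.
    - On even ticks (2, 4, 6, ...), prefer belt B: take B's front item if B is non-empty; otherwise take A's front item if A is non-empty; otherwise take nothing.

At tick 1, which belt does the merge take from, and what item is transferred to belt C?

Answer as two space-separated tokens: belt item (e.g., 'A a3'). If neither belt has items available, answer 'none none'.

Answer: A urn

Derivation:
Tick 1: prefer A, take urn from A; A=[plank,nail] B=[shaft,iron,disk,tube,fin] C=[urn]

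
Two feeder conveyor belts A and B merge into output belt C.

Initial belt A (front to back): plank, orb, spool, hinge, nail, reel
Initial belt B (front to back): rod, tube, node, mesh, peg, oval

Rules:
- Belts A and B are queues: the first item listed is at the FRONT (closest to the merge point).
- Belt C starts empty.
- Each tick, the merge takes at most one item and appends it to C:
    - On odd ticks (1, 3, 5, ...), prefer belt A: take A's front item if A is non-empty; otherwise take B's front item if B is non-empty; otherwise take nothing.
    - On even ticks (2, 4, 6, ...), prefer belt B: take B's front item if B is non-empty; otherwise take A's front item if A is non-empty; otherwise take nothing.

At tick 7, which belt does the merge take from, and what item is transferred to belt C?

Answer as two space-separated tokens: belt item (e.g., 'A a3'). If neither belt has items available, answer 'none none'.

Answer: A hinge

Derivation:
Tick 1: prefer A, take plank from A; A=[orb,spool,hinge,nail,reel] B=[rod,tube,node,mesh,peg,oval] C=[plank]
Tick 2: prefer B, take rod from B; A=[orb,spool,hinge,nail,reel] B=[tube,node,mesh,peg,oval] C=[plank,rod]
Tick 3: prefer A, take orb from A; A=[spool,hinge,nail,reel] B=[tube,node,mesh,peg,oval] C=[plank,rod,orb]
Tick 4: prefer B, take tube from B; A=[spool,hinge,nail,reel] B=[node,mesh,peg,oval] C=[plank,rod,orb,tube]
Tick 5: prefer A, take spool from A; A=[hinge,nail,reel] B=[node,mesh,peg,oval] C=[plank,rod,orb,tube,spool]
Tick 6: prefer B, take node from B; A=[hinge,nail,reel] B=[mesh,peg,oval] C=[plank,rod,orb,tube,spool,node]
Tick 7: prefer A, take hinge from A; A=[nail,reel] B=[mesh,peg,oval] C=[plank,rod,orb,tube,spool,node,hinge]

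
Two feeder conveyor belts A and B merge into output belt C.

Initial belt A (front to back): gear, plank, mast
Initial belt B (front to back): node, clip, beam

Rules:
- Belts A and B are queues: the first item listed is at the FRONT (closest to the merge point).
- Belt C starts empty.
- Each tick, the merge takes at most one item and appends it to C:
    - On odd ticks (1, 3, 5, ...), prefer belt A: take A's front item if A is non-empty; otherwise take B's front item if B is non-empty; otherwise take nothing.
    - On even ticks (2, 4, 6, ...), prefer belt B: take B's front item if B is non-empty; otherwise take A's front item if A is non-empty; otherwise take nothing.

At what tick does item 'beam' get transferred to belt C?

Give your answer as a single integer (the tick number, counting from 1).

Tick 1: prefer A, take gear from A; A=[plank,mast] B=[node,clip,beam] C=[gear]
Tick 2: prefer B, take node from B; A=[plank,mast] B=[clip,beam] C=[gear,node]
Tick 3: prefer A, take plank from A; A=[mast] B=[clip,beam] C=[gear,node,plank]
Tick 4: prefer B, take clip from B; A=[mast] B=[beam] C=[gear,node,plank,clip]
Tick 5: prefer A, take mast from A; A=[-] B=[beam] C=[gear,node,plank,clip,mast]
Tick 6: prefer B, take beam from B; A=[-] B=[-] C=[gear,node,plank,clip,mast,beam]

Answer: 6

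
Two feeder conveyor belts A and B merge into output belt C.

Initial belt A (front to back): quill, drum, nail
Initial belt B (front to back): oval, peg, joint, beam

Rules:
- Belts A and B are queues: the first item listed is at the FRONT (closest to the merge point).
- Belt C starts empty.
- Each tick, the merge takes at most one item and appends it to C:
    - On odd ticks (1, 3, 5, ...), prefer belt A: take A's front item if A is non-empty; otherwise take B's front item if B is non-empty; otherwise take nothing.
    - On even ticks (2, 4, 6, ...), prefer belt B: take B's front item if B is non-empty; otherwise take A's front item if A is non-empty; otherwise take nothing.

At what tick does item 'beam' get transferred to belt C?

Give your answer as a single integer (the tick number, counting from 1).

Tick 1: prefer A, take quill from A; A=[drum,nail] B=[oval,peg,joint,beam] C=[quill]
Tick 2: prefer B, take oval from B; A=[drum,nail] B=[peg,joint,beam] C=[quill,oval]
Tick 3: prefer A, take drum from A; A=[nail] B=[peg,joint,beam] C=[quill,oval,drum]
Tick 4: prefer B, take peg from B; A=[nail] B=[joint,beam] C=[quill,oval,drum,peg]
Tick 5: prefer A, take nail from A; A=[-] B=[joint,beam] C=[quill,oval,drum,peg,nail]
Tick 6: prefer B, take joint from B; A=[-] B=[beam] C=[quill,oval,drum,peg,nail,joint]
Tick 7: prefer A, take beam from B; A=[-] B=[-] C=[quill,oval,drum,peg,nail,joint,beam]

Answer: 7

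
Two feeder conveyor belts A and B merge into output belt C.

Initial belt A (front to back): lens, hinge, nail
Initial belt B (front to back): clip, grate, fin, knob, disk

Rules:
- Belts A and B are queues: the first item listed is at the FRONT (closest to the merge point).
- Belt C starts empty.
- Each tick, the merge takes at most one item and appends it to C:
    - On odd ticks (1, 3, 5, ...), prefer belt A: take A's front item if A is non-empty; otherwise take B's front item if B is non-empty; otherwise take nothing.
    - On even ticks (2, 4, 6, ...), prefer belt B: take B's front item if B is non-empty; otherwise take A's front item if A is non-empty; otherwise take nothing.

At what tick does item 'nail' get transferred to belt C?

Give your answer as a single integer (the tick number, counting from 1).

Tick 1: prefer A, take lens from A; A=[hinge,nail] B=[clip,grate,fin,knob,disk] C=[lens]
Tick 2: prefer B, take clip from B; A=[hinge,nail] B=[grate,fin,knob,disk] C=[lens,clip]
Tick 3: prefer A, take hinge from A; A=[nail] B=[grate,fin,knob,disk] C=[lens,clip,hinge]
Tick 4: prefer B, take grate from B; A=[nail] B=[fin,knob,disk] C=[lens,clip,hinge,grate]
Tick 5: prefer A, take nail from A; A=[-] B=[fin,knob,disk] C=[lens,clip,hinge,grate,nail]

Answer: 5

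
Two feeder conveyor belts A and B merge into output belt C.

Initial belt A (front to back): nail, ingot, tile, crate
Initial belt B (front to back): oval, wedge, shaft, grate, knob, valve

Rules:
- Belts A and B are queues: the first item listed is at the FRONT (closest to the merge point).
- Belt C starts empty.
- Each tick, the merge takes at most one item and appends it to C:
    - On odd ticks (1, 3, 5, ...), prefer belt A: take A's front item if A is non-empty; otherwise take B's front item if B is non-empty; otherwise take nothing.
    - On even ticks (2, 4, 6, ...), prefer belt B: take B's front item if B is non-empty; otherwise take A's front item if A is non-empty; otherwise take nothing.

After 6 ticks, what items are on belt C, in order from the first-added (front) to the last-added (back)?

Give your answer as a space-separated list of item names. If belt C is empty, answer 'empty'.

Tick 1: prefer A, take nail from A; A=[ingot,tile,crate] B=[oval,wedge,shaft,grate,knob,valve] C=[nail]
Tick 2: prefer B, take oval from B; A=[ingot,tile,crate] B=[wedge,shaft,grate,knob,valve] C=[nail,oval]
Tick 3: prefer A, take ingot from A; A=[tile,crate] B=[wedge,shaft,grate,knob,valve] C=[nail,oval,ingot]
Tick 4: prefer B, take wedge from B; A=[tile,crate] B=[shaft,grate,knob,valve] C=[nail,oval,ingot,wedge]
Tick 5: prefer A, take tile from A; A=[crate] B=[shaft,grate,knob,valve] C=[nail,oval,ingot,wedge,tile]
Tick 6: prefer B, take shaft from B; A=[crate] B=[grate,knob,valve] C=[nail,oval,ingot,wedge,tile,shaft]

Answer: nail oval ingot wedge tile shaft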